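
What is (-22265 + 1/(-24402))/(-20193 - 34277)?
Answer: 543310531/1329176940 ≈ 0.40876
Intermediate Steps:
(-22265 + 1/(-24402))/(-20193 - 34277) = (-22265 - 1/24402)/(-54470) = -543310531/24402*(-1/54470) = 543310531/1329176940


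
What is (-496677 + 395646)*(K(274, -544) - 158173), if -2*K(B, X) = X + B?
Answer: 15966737178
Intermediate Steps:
K(B, X) = -B/2 - X/2 (K(B, X) = -(X + B)/2 = -(B + X)/2 = -B/2 - X/2)
(-496677 + 395646)*(K(274, -544) - 158173) = (-496677 + 395646)*((-½*274 - ½*(-544)) - 158173) = -101031*((-137 + 272) - 158173) = -101031*(135 - 158173) = -101031*(-158038) = 15966737178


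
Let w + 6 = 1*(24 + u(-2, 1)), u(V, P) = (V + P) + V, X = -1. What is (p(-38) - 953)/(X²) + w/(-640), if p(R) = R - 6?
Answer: -127619/128 ≈ -997.02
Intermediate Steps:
u(V, P) = P + 2*V (u(V, P) = (P + V) + V = P + 2*V)
w = 15 (w = -6 + 1*(24 + (1 + 2*(-2))) = -6 + 1*(24 + (1 - 4)) = -6 + 1*(24 - 3) = -6 + 1*21 = -6 + 21 = 15)
p(R) = -6 + R
(p(-38) - 953)/(X²) + w/(-640) = ((-6 - 38) - 953)/((-1)²) + 15/(-640) = (-44 - 953)/1 + 15*(-1/640) = -997*1 - 3/128 = -997 - 3/128 = -127619/128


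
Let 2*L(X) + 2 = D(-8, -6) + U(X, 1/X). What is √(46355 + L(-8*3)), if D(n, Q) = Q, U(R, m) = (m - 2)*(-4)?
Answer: √1668783/6 ≈ 215.30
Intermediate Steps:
U(R, m) = 8 - 4*m (U(R, m) = (-2 + m)*(-4) = 8 - 4*m)
L(X) = -2/X (L(X) = -1 + (-6 + (8 - 4/X))/2 = -1 + (2 - 4/X)/2 = -1 + (1 - 2/X) = -2/X)
√(46355 + L(-8*3)) = √(46355 - 2/((-8*3))) = √(46355 - 2/(-24)) = √(46355 - 2*(-1/24)) = √(46355 + 1/12) = √(556261/12) = √1668783/6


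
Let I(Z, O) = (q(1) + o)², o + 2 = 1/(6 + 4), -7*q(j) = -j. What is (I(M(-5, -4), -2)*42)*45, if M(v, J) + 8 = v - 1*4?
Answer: 408483/70 ≈ 5835.5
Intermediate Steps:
M(v, J) = -12 + v (M(v, J) = -8 + (v - 1*4) = -8 + (v - 4) = -8 + (-4 + v) = -12 + v)
q(j) = j/7 (q(j) = -(-1)*j/7 = j/7)
o = -19/10 (o = -2 + 1/(6 + 4) = -2 + 1/10 = -2 + ⅒ = -19/10 ≈ -1.9000)
I(Z, O) = 15129/4900 (I(Z, O) = ((⅐)*1 - 19/10)² = (⅐ - 19/10)² = (-123/70)² = 15129/4900)
(I(M(-5, -4), -2)*42)*45 = ((15129/4900)*42)*45 = (45387/350)*45 = 408483/70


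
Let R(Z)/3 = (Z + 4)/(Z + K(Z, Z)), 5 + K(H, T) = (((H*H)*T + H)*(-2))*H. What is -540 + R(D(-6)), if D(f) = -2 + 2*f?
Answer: -41711190/77243 ≈ -540.00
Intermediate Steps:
K(H, T) = -5 + H*(-2*H - 2*T*H²) (K(H, T) = -5 + (((H*H)*T + H)*(-2))*H = -5 + ((H²*T + H)*(-2))*H = -5 + ((T*H² + H)*(-2))*H = -5 + ((H + T*H²)*(-2))*H = -5 + (-2*H - 2*T*H²)*H = -5 + H*(-2*H - 2*T*H²))
R(Z) = 3*(4 + Z)/(-5 + Z - 2*Z² - 2*Z⁴) (R(Z) = 3*((Z + 4)/(Z + (-5 - 2*Z² - 2*Z*Z³))) = 3*((4 + Z)/(Z + (-5 - 2*Z² - 2*Z⁴))) = 3*((4 + Z)/(-5 + Z - 2*Z² - 2*Z⁴)) = 3*(4 + Z)/(-5 + Z - 2*Z² - 2*Z⁴))
-540 + R(D(-6)) = -540 + 3*(-4 - (-2 + 2*(-6)))/(5 - (-2 + 2*(-6)) + 2*(-2 + 2*(-6))² + 2*(-2 + 2*(-6))⁴) = -540 + 3*(-4 - (-2 - 12))/(5 - (-2 - 12) + 2*(-2 - 12)² + 2*(-2 - 12)⁴) = -540 + 3*(-4 - 1*(-14))/(5 - 1*(-14) + 2*(-14)² + 2*(-14)⁴) = -540 + 3*(-4 + 14)/(5 + 14 + 2*196 + 2*38416) = -540 + 3*10/(5 + 14 + 392 + 76832) = -540 + 3*10/77243 = -540 + 3*(1/77243)*10 = -540 + 30/77243 = -41711190/77243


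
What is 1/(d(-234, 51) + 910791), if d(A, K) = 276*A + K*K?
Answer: 1/848808 ≈ 1.1781e-6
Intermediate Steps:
d(A, K) = K² + 276*A (d(A, K) = 276*A + K² = K² + 276*A)
1/(d(-234, 51) + 910791) = 1/((51² + 276*(-234)) + 910791) = 1/((2601 - 64584) + 910791) = 1/(-61983 + 910791) = 1/848808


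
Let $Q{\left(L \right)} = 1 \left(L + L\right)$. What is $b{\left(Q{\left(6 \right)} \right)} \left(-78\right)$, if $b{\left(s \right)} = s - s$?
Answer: $0$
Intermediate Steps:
$Q{\left(L \right)} = 2 L$ ($Q{\left(L \right)} = 1 \cdot 2 L = 2 L$)
$b{\left(s \right)} = 0$
$b{\left(Q{\left(6 \right)} \right)} \left(-78\right) = 0 \left(-78\right) = 0$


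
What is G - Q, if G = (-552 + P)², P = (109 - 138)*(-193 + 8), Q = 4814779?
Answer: 18350190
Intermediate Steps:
P = 5365 (P = -29*(-185) = 5365)
G = 23164969 (G = (-552 + 5365)² = 4813² = 23164969)
G - Q = 23164969 - 1*4814779 = 23164969 - 4814779 = 18350190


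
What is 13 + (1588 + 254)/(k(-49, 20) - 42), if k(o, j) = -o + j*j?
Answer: 7133/407 ≈ 17.526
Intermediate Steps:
k(o, j) = j**2 - o (k(o, j) = -o + j**2 = j**2 - o)
13 + (1588 + 254)/(k(-49, 20) - 42) = 13 + (1588 + 254)/((20**2 - 1*(-49)) - 42) = 13 + 1842/((400 + 49) - 42) = 13 + 1842/(449 - 42) = 13 + 1842/407 = 7133/407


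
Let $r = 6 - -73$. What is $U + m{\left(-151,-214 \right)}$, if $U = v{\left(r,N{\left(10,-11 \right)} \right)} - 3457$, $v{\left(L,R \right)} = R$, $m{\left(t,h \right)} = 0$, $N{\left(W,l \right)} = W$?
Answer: $-3447$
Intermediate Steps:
$r = 79$ ($r = 6 + 73 = 79$)
$U = -3447$ ($U = 10 - 3457 = -3447$)
$U + m{\left(-151,-214 \right)} = -3447 + 0 = -3447$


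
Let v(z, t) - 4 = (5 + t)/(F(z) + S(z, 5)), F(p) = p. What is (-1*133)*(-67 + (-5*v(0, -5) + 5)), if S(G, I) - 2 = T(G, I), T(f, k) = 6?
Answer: 10906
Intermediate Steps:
S(G, I) = 8 (S(G, I) = 2 + 6 = 8)
v(z, t) = 4 + (5 + t)/(8 + z) (v(z, t) = 4 + (5 + t)/(z + 8) = 4 + (5 + t)/(8 + z))
(-1*133)*(-67 + (-5*v(0, -5) + 5)) = (-1*133)*(-67 + (-5*(37 - 5 + 4*0)/(8 + 0) + 5)) = -133*(-67 + (-5*(37 - 5 + 0)/8 + 5)) = -133*(-67 + (-5*32/8 + 5)) = -133*(-67 + (-5*4 + 5)) = -133*(-67 + (-20 + 5)) = -133*(-67 - 15) = -133*(-82) = 10906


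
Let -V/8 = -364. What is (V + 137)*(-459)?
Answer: -1399491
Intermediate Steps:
V = 2912 (V = -8*(-364) = 2912)
(V + 137)*(-459) = (2912 + 137)*(-459) = 3049*(-459) = -1399491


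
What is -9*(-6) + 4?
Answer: 58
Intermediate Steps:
-9*(-6) + 4 = 54 + 4 = 58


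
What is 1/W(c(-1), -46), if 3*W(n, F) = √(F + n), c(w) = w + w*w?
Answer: -3*I*√46/46 ≈ -0.44233*I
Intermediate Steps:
c(w) = w + w²
W(n, F) = √(F + n)/3
1/W(c(-1), -46) = 1/(√(-46 - (1 - 1))/3) = 1/(√(-46 - 1*0)/3) = 1/(√(-46 + 0)/3) = 1/(√(-46)/3) = 1/((I*√46)/3) = 1/(I*√46/3) = -3*I*√46/46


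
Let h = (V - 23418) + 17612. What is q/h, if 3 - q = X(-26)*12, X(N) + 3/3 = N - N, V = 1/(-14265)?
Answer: -213975/82822591 ≈ -0.0025835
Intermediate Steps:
V = -1/14265 ≈ -7.0102e-5
X(N) = -1 (X(N) = -1 + (N - N) = -1 + 0 = -1)
q = 15 (q = 3 - (-1)*12 = 3 - 1*(-12) = 3 + 12 = 15)
h = -82822591/14265 (h = (-1/14265 - 23418) + 17612 = -334057771/14265 + 17612 = -82822591/14265 ≈ -5806.0)
q/h = 15/(-82822591/14265) = 15*(-14265/82822591) = -213975/82822591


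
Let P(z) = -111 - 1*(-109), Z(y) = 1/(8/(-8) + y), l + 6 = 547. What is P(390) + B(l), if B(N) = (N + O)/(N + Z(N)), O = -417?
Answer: -517322/292141 ≈ -1.7708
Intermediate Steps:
l = 541 (l = -6 + 547 = 541)
Z(y) = 1/(-1 + y) (Z(y) = 1/(8*(-⅛) + y) = 1/(-1 + y))
B(N) = (-417 + N)/(N + 1/(-1 + N)) (B(N) = (N - 417)/(N + 1/(-1 + N)) = (-417 + N)/(N + 1/(-1 + N)))
P(z) = -2 (P(z) = -111 + 109 = -2)
P(390) + B(l) = -2 + (-1 + 541)*(-417 + 541)/(1 + 541*(-1 + 541)) = -2 + 540*124/(1 + 541*540) = -2 + 540*124/(1 + 292140) = -2 + 540*124/292141 = -2 + (1/292141)*540*124 = -2 + 66960/292141 = -517322/292141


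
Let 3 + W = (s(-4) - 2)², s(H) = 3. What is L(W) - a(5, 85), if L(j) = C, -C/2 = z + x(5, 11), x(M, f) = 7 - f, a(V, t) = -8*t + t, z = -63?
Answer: 729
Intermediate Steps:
a(V, t) = -7*t
W = -2 (W = -3 + (3 - 2)² = -3 + 1² = -3 + 1 = -2)
C = 134 (C = -2*(-63 + (7 - 1*11)) = -2*(-63 + (7 - 11)) = -2*(-63 - 4) = -2*(-67) = 134)
L(j) = 134
L(W) - a(5, 85) = 134 - (-7)*85 = 134 - 1*(-595) = 134 + 595 = 729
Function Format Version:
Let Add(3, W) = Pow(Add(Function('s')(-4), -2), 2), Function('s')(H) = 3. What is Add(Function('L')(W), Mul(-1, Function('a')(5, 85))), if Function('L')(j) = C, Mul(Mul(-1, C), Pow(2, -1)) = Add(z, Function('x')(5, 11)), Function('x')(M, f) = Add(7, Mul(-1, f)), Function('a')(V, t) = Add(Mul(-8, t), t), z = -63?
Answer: 729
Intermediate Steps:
Function('a')(V, t) = Mul(-7, t)
W = -2 (W = Add(-3, Pow(Add(3, -2), 2)) = Add(-3, Pow(1, 2)) = Add(-3, 1) = -2)
C = 134 (C = Mul(-2, Add(-63, Add(7, Mul(-1, 11)))) = Mul(-2, Add(-63, Add(7, -11))) = Mul(-2, Add(-63, -4)) = Mul(-2, -67) = 134)
Function('L')(j) = 134
Add(Function('L')(W), Mul(-1, Function('a')(5, 85))) = Add(134, Mul(-1, Mul(-7, 85))) = Add(134, Mul(-1, -595)) = Add(134, 595) = 729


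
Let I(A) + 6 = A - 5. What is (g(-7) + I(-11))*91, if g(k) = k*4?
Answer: -4550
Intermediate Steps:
g(k) = 4*k
I(A) = -11 + A (I(A) = -6 + (A - 5) = -6 + (-5 + A) = -11 + A)
(g(-7) + I(-11))*91 = (4*(-7) + (-11 - 11))*91 = (-28 - 22)*91 = -50*91 = -4550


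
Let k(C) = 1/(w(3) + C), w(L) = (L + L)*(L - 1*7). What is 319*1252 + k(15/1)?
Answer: 3594491/9 ≈ 3.9939e+5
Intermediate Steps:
w(L) = 2*L*(-7 + L) (w(L) = (2*L)*(L - 7) = (2*L)*(-7 + L) = 2*L*(-7 + L))
k(C) = 1/(-24 + C) (k(C) = 1/(2*3*(-7 + 3) + C) = 1/(2*3*(-4) + C) = 1/(-24 + C))
319*1252 + k(15/1) = 319*1252 + 1/(-24 + 15/1) = 399388 + 1/(-24 + 15*1) = 399388 + 1/(-24 + 15) = 399388 + 1/(-9) = 399388 - 1/9 = 3594491/9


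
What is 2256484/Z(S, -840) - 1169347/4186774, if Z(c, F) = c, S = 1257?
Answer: 9445918673437/5262774918 ≈ 1794.9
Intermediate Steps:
2256484/Z(S, -840) - 1169347/4186774 = 2256484/1257 - 1169347/4186774 = 9445918673437/5262774918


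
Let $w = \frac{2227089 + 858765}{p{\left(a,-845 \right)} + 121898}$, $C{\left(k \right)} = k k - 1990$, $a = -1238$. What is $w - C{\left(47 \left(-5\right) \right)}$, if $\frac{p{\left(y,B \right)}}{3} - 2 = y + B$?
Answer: $- \frac{6153808071}{115655} \approx -53208.0$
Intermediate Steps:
$p{\left(y,B \right)} = 6 + 3 B + 3 y$ ($p{\left(y,B \right)} = 6 + 3 \left(y + B\right) = 6 + 3 \left(B + y\right) = 6 + \left(3 B + 3 y\right) = 6 + 3 B + 3 y$)
$C{\left(k \right)} = -1990 + k^{2}$ ($C{\left(k \right)} = k^{2} - 1990 = -1990 + k^{2}$)
$w = \frac{3085854}{115655}$ ($w = \frac{2227089 + 858765}{\left(6 + 3 \left(-845\right) + 3 \left(-1238\right)\right) + 121898} = \frac{3085854}{\left(6 - 2535 - 3714\right) + 121898} = \frac{3085854}{-6243 + 121898} = \frac{3085854}{115655} \approx 26.682$)
$w - C{\left(47 \left(-5\right) \right)} = \frac{3085854}{115655} - \left(-1990 + \left(47 \left(-5\right)\right)^{2}\right) = \frac{3085854}{115655} - \left(-1990 + \left(-235\right)^{2}\right) = \frac{3085854}{115655} - \left(-1990 + 55225\right) = \frac{3085854}{115655} - 53235 = - \frac{6153808071}{115655}$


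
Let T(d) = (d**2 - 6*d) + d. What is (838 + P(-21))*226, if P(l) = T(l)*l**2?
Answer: 54607024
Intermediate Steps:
T(d) = d**2 - 5*d
P(l) = l**3*(-5 + l) (P(l) = (l*(-5 + l))*l**2 = l**3*(-5 + l))
(838 + P(-21))*226 = (838 + (-21)**3*(-5 - 21))*226 = (838 - 9261*(-26))*226 = (838 + 240786)*226 = 241624*226 = 54607024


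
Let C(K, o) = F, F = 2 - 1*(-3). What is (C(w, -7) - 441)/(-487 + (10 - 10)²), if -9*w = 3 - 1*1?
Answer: 436/487 ≈ 0.89528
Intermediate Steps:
w = -2/9 (w = -(3 - 1*1)/9 = -(3 - 1)/9 = -⅑*2 = -2/9 ≈ -0.22222)
F = 5 (F = 2 + 3 = 5)
C(K, o) = 5
(C(w, -7) - 441)/(-487 + (10 - 10)²) = (5 - 441)/(-487 + (10 - 10)²) = -436/(-487 + 0²) = -436/(-487 + 0) = -436/(-487) = -436*(-1/487) = 436/487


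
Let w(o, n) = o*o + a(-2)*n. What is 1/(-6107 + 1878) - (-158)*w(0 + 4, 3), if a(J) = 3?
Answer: 16704549/4229 ≈ 3950.0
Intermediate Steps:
w(o, n) = o² + 3*n (w(o, n) = o*o + 3*n = o² + 3*n)
1/(-6107 + 1878) - (-158)*w(0 + 4, 3) = 1/(-6107 + 1878) - (-158)*((0 + 4)² + 3*3) = 1/(-4229) - (-158)*(4² + 9) = -1/4229 - (-158)*(16 + 9) = -1/4229 - (-158)*25 = -1/4229 - 1*(-3950) = -1/4229 + 3950 = 16704549/4229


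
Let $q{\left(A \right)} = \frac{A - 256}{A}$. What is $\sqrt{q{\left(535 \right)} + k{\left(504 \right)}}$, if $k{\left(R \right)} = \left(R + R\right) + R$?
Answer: $\frac{3 \sqrt{48102385}}{535} \approx 38.891$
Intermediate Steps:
$q{\left(A \right)} = \frac{-256 + A}{A}$
$k{\left(R \right)} = 3 R$ ($k{\left(R \right)} = 2 R + R = 3 R$)
$\sqrt{q{\left(535 \right)} + k{\left(504 \right)}} = \sqrt{\frac{-256 + 535}{535} + 3 \cdot 504} = \sqrt{\frac{1}{535} \cdot 279 + 1512} = \sqrt{\frac{279}{535} + 1512} = \sqrt{\frac{809199}{535}} = \frac{3 \sqrt{48102385}}{535}$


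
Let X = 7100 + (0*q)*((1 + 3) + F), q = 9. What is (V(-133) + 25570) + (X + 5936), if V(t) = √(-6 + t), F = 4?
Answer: 38606 + I*√139 ≈ 38606.0 + 11.79*I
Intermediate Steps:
X = 7100 (X = 7100 + (0*9)*((1 + 3) + 4) = 7100 + 0*(4 + 4) = 7100 + 0*8 = 7100 + 0 = 7100)
(V(-133) + 25570) + (X + 5936) = (√(-6 - 133) + 25570) + (7100 + 5936) = (√(-139) + 25570) + 13036 = (I*√139 + 25570) + 13036 = (25570 + I*√139) + 13036 = 38606 + I*√139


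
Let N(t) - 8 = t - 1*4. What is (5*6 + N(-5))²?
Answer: 841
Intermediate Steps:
N(t) = 4 + t (N(t) = 8 + (t - 1*4) = 8 + (t - 4) = 8 + (-4 + t) = 4 + t)
(5*6 + N(-5))² = (5*6 + (4 - 5))² = (30 - 1)² = 29² = 841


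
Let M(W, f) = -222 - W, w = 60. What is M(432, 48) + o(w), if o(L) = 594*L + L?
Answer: 35046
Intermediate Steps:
o(L) = 595*L
M(432, 48) + o(w) = (-222 - 1*432) + 595*60 = (-222 - 432) + 35700 = -654 + 35700 = 35046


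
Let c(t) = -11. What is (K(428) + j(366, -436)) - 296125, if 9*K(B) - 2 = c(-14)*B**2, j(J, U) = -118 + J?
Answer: -1559305/3 ≈ -5.1977e+5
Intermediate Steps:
K(B) = 2/9 - 11*B**2/9 (K(B) = 2/9 + (-11*B**2)/9 = 2/9 - 11*B**2/9)
(K(428) + j(366, -436)) - 296125 = ((2/9 - 11/9*428**2) + (-118 + 366)) - 296125 = ((2/9 - 11/9*183184) + 248) - 296125 = ((2/9 - 2015024/9) + 248) - 296125 = (-671674/3 + 248) - 296125 = -670930/3 - 296125 = -1559305/3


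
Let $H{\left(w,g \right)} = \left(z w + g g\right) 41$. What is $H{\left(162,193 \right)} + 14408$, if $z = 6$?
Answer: $1581469$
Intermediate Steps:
$H{\left(w,g \right)} = 41 g^{2} + 246 w$ ($H{\left(w,g \right)} = \left(6 w + g g\right) 41 = \left(6 w + g^{2}\right) 41 = \left(g^{2} + 6 w\right) 41 = 41 g^{2} + 246 w$)
$H{\left(162,193 \right)} + 14408 = \left(41 \cdot 193^{2} + 246 \cdot 162\right) + 14408 = \left(41 \cdot 37249 + 39852\right) + 14408 = \left(1527209 + 39852\right) + 14408 = 1567061 + 14408 = 1581469$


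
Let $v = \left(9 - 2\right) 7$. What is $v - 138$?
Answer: $-89$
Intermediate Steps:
$v = 49$ ($v = 7 \cdot 7 = 49$)
$v - 138 = 49 - 138 = -89$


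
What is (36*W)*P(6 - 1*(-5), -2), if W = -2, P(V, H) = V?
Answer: -792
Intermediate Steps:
(36*W)*P(6 - 1*(-5), -2) = (36*(-2))*(6 - 1*(-5)) = -72*(6 + 5) = -72*11 = -792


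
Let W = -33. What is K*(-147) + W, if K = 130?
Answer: -19143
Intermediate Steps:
K*(-147) + W = 130*(-147) - 33 = -19110 - 33 = -19143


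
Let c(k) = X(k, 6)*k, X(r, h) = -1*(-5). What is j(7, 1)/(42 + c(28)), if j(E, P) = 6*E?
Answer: 3/13 ≈ 0.23077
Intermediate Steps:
X(r, h) = 5
c(k) = 5*k
j(7, 1)/(42 + c(28)) = (6*7)/(42 + 5*28) = 42/(42 + 140) = 42/182 = (1/182)*42 = 3/13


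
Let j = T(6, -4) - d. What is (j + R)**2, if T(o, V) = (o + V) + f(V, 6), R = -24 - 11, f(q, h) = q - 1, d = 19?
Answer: 3249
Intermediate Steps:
f(q, h) = -1 + q
R = -35
T(o, V) = -1 + o + 2*V (T(o, V) = (o + V) + (-1 + V) = (V + o) + (-1 + V) = -1 + o + 2*V)
j = -22 (j = (-1 + 6 + 2*(-4)) - 1*19 = (-1 + 6 - 8) - 19 = -3 - 19 = -22)
(j + R)**2 = (-22 - 35)**2 = (-57)**2 = 3249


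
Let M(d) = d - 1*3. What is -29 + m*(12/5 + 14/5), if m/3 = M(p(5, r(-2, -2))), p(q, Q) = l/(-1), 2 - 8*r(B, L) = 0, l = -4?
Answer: -67/5 ≈ -13.400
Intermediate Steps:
r(B, L) = ¼ (r(B, L) = ¼ - ⅛*0 = ¼ + 0 = ¼)
p(q, Q) = 4 (p(q, Q) = -4/(-1) = -4*(-1) = 4)
M(d) = -3 + d (M(d) = d - 3 = -3 + d)
m = 3 (m = 3*(-3 + 4) = 3*1 = 3)
-29 + m*(12/5 + 14/5) = -29 + 3*(12/5 + 14/5) = -29 + 3*(26/5) = -29 + 78/5 = -67/5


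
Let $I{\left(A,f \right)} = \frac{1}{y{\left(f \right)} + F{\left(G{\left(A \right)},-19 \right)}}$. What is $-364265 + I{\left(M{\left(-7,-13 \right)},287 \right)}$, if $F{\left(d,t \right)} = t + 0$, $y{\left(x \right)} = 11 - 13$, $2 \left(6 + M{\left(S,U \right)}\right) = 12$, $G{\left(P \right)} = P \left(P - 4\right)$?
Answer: $- \frac{7649566}{21} \approx -3.6427 \cdot 10^{5}$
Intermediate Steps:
$G{\left(P \right)} = P \left(-4 + P\right)$
$M{\left(S,U \right)} = 0$ ($M{\left(S,U \right)} = -6 + \frac{1}{2} \cdot 12 = -6 + 6 = 0$)
$y{\left(x \right)} = -2$ ($y{\left(x \right)} = 11 - 13 = -2$)
$F{\left(d,t \right)} = t$
$I{\left(A,f \right)} = - \frac{1}{21}$ ($I{\left(A,f \right)} = \frac{1}{-2 - 19} = \frac{1}{-21} = - \frac{1}{21}$)
$-364265 + I{\left(M{\left(-7,-13 \right)},287 \right)} = -364265 - \frac{1}{21} = - \frac{7649566}{21}$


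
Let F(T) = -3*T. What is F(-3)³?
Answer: 729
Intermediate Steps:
F(-3)³ = (-3*(-3))³ = 9³ = 729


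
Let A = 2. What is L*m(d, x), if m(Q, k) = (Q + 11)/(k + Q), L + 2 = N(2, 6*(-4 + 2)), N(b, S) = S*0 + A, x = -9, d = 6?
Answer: 0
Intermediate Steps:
N(b, S) = 2 (N(b, S) = S*0 + 2 = 0 + 2 = 2)
L = 0 (L = -2 + 2 = 0)
m(Q, k) = (11 + Q)/(Q + k)
L*m(d, x) = 0*((11 + 6)/(6 - 9)) = 0*(17/(-3)) = 0*(-⅓*17) = 0*(-17/3) = 0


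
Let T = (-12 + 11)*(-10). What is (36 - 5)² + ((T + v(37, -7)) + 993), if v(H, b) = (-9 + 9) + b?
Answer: 1957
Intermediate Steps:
v(H, b) = b (v(H, b) = 0 + b = b)
T = 10 (T = -1*(-10) = 10)
(36 - 5)² + ((T + v(37, -7)) + 993) = (36 - 5)² + ((10 - 7) + 993) = 31² + (3 + 993) = 961 + 996 = 1957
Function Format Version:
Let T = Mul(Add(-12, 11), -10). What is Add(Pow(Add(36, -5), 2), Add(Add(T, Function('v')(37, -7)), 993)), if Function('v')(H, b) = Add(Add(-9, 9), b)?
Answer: 1957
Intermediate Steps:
Function('v')(H, b) = b (Function('v')(H, b) = Add(0, b) = b)
T = 10 (T = Mul(-1, -10) = 10)
Add(Pow(Add(36, -5), 2), Add(Add(T, Function('v')(37, -7)), 993)) = Add(Pow(Add(36, -5), 2), Add(Add(10, -7), 993)) = Add(Pow(31, 2), Add(3, 993)) = Add(961, 996) = 1957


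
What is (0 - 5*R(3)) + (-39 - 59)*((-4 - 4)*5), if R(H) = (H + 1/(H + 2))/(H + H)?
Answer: 11752/3 ≈ 3917.3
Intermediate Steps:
R(H) = (H + 1/(2 + H))/(2*H) (R(H) = (H + 1/(2 + H))/((2*H)) = (H + 1/(2 + H))*(1/(2*H)) = (H + 1/(2 + H))/(2*H))
(0 - 5*R(3)) + (-39 - 59)*((-4 - 4)*5) = (0 - 5*(1 + 3² + 2*3)/(2*3*(2 + 3))) + (-39 - 59)*((-4 - 4)*5) = (0 - 5*(1 + 9 + 6)/(2*3*5)) - (-784)*5 = (0 - 5*16/(2*3*5)) - 98*(-40) = (0 - 5*8/15) + 3920 = (0 - 8/3) + 3920 = -8/3 + 3920 = 11752/3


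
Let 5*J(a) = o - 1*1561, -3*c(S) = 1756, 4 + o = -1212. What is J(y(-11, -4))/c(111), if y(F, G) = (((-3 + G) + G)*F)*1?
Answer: 8331/8780 ≈ 0.94886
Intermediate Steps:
o = -1216 (o = -4 - 1212 = -1216)
c(S) = -1756/3 (c(S) = -⅓*1756 = -1756/3)
y(F, G) = F*(-3 + 2*G) (y(F, G) = ((-3 + 2*G)*F)*1 = (F*(-3 + 2*G))*1 = F*(-3 + 2*G))
J(a) = -2777/5 (J(a) = (-1216 - 1*1561)/5 = (-1216 - 1561)/5 = (⅕)*(-2777) = -2777/5)
J(y(-11, -4))/c(111) = -2777/(5*(-1756/3)) = -2777/5*(-3/1756) = 8331/8780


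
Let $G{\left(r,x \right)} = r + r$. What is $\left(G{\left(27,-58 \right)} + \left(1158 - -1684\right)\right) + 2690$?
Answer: $5586$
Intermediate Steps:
$G{\left(r,x \right)} = 2 r$
$\left(G{\left(27,-58 \right)} + \left(1158 - -1684\right)\right) + 2690 = \left(2 \cdot 27 + \left(1158 - -1684\right)\right) + 2690 = \left(54 + \left(1158 + 1684\right)\right) + 2690 = \left(54 + 2842\right) + 2690 = 2896 + 2690 = 5586$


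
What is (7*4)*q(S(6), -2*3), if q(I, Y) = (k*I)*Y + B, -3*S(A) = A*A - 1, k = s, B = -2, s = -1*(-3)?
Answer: 5824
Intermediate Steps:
s = 3
k = 3
S(A) = ⅓ - A²/3 (S(A) = -(A*A - 1)/3 = -(A² - 1)/3 = -(-1 + A²)/3 = ⅓ - A²/3)
q(I, Y) = -2 + 3*I*Y (q(I, Y) = (3*I)*Y - 2 = 3*I*Y - 2 = -2 + 3*I*Y)
(7*4)*q(S(6), -2*3) = (7*4)*(-2 + 3*(⅓ - ⅓*6²)*(-2*3)) = 28*(-2 + 3*(⅓ - ⅓*36)*(-6)) = 28*(-2 + 3*(⅓ - 12)*(-6)) = 28*(-2 + 3*(-35/3)*(-6)) = 28*(-2 + 210) = 28*208 = 5824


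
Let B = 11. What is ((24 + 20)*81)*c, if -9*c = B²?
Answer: -47916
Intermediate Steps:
c = -121/9 (c = -⅑*11² = -⅑*121 = -121/9 ≈ -13.444)
((24 + 20)*81)*c = ((24 + 20)*81)*(-121/9) = (44*81)*(-121/9) = 3564*(-121/9) = -47916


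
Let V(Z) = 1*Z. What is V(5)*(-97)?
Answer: -485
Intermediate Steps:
V(Z) = Z
V(5)*(-97) = 5*(-97) = -485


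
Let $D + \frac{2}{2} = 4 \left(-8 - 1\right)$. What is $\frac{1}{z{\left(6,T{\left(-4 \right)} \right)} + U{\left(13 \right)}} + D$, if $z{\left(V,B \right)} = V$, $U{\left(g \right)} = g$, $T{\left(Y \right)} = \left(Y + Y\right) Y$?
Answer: $- \frac{702}{19} \approx -36.947$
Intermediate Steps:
$T{\left(Y \right)} = 2 Y^{2}$ ($T{\left(Y \right)} = 2 Y Y = 2 Y^{2}$)
$D = -37$ ($D = -1 + 4 \left(-8 - 1\right) = -1 + 4 \left(-9\right) = -1 - 36 = -37$)
$\frac{1}{z{\left(6,T{\left(-4 \right)} \right)} + U{\left(13 \right)}} + D = \frac{1}{6 + 13} - 37 = \frac{1}{19} - 37 = - \frac{702}{19}$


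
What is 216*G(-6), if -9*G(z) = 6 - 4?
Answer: -48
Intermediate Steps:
G(z) = -2/9 (G(z) = -(6 - 4)/9 = -⅑*2 = -2/9)
216*G(-6) = 216*(-2/9) = -48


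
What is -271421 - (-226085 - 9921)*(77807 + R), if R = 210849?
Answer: 68124276515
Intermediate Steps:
-271421 - (-226085 - 9921)*(77807 + R) = -271421 - (-226085 - 9921)*(77807 + 210849) = -271421 - (-236006)*288656 = -271421 - 1*(-68124547936) = -271421 + 68124547936 = 68124276515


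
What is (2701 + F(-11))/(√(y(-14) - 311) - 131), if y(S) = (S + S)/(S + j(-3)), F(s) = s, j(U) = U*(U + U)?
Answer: -352390/17479 - 2690*I*√318/17479 ≈ -20.161 - 2.7444*I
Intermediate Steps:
j(U) = 2*U² (j(U) = U*(2*U) = 2*U²)
y(S) = 2*S/(18 + S) (y(S) = (S + S)/(S + 2*(-3)²) = (2*S)/(S + 2*9) = (2*S)/(S + 18) = (2*S)/(18 + S) = 2*S/(18 + S))
(2701 + F(-11))/(√(y(-14) - 311) - 131) = (2701 - 11)/(√(2*(-14)/(18 - 14) - 311) - 131) = 2690/(√(2*(-14)/4 - 311) - 131) = 2690/(√(2*(-14)*(¼) - 311) - 131) = 2690/(√(-7 - 311) - 131) = 2690/(√(-318) - 131) = 2690/(I*√318 - 131) = 2690/(-131 + I*√318)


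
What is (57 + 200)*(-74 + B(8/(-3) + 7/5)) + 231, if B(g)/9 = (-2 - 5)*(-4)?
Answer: 45977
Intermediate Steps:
B(g) = 252 (B(g) = 9*((-2 - 5)*(-4)) = 9*(-7*(-4)) = 9*28 = 252)
(57 + 200)*(-74 + B(8/(-3) + 7/5)) + 231 = (57 + 200)*(-74 + 252) + 231 = 257*178 + 231 = 45746 + 231 = 45977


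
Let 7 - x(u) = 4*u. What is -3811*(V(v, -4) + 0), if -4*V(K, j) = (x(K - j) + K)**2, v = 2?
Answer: 857475/4 ≈ 2.1437e+5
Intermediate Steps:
x(u) = 7 - 4*u
V(K, j) = -(7 - 3*K + 4*j)**2/4 (V(K, j) = -((7 - 4*(K - j)) + K)**2/4 = -((7 + (-4*K + 4*j)) + K)**2/4 = -((7 - 4*K + 4*j) + K)**2/4 = -(7 - 3*K + 4*j)**2/4)
-3811*(V(v, -4) + 0) = -3811*(-(7 - 3*2 + 4*(-4))**2/4 + 0) = -3811*(-(7 - 6 - 16)**2/4 + 0) = -3811*(-1/4*(-15)**2 + 0) = -3811*(-1/4*225 + 0) = -3811*(-225/4 + 0) = -3811*(-225/4) = 857475/4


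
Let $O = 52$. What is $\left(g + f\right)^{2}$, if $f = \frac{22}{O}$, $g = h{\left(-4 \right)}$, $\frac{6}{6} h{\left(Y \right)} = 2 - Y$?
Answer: $\frac{27889}{676} \approx 41.256$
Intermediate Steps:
$h{\left(Y \right)} = 2 - Y$
$g = 6$ ($g = 2 - -4 = 2 + 4 = 6$)
$f = \frac{11}{26}$ ($f = \frac{22}{52} = 22 \cdot \frac{1}{52} = \frac{11}{26} \approx 0.42308$)
$\left(g + f\right)^{2} = \left(6 + \frac{11}{26}\right)^{2} = \left(\frac{167}{26}\right)^{2} = \frac{27889}{676}$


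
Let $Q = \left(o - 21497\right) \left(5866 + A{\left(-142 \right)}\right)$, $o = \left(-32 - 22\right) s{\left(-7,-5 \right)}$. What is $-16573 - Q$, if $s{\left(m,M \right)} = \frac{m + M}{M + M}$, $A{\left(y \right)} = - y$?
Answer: $\frac{647633607}{5} \approx 1.2953 \cdot 10^{8}$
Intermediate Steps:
$s{\left(m,M \right)} = \frac{M + m}{2 M}$
$o = - \frac{324}{5}$ ($o = \left(-32 - 22\right) \frac{-5 - 7}{2 \left(-5\right)} = - 54 \cdot \frac{1}{2} \left(- \frac{1}{5}\right) \left(-12\right) = \left(-54\right) \frac{6}{5} = - \frac{324}{5} \approx -64.8$)
$Q = - \frac{647716472}{5}$ ($Q = \left(- \frac{324}{5} - 21497\right) \left(5866 - -142\right) = - \frac{107809 \left(5866 + 142\right)}{5} = \left(- \frac{107809}{5}\right) 6008 = - \frac{647716472}{5} \approx -1.2954 \cdot 10^{8}$)
$-16573 - Q = -16573 - - \frac{647716472}{5} = -16573 + \frac{647716472}{5} = \frac{647633607}{5}$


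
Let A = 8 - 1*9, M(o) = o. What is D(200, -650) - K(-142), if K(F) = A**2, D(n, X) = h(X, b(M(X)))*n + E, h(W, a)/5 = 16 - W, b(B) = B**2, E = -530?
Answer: 665469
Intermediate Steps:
A = -1 (A = 8 - 9 = -1)
h(W, a) = 80 - 5*W (h(W, a) = 5*(16 - W) = 80 - 5*W)
D(n, X) = -530 + n*(80 - 5*X) (D(n, X) = (80 - 5*X)*n - 530 = n*(80 - 5*X) - 530 = -530 + n*(80 - 5*X))
K(F) = 1 (K(F) = (-1)**2 = 1)
D(200, -650) - K(-142) = (-530 - 5*200*(-16 - 650)) - 1*1 = (-530 - 5*200*(-666)) - 1 = (-530 + 666000) - 1 = 665470 - 1 = 665469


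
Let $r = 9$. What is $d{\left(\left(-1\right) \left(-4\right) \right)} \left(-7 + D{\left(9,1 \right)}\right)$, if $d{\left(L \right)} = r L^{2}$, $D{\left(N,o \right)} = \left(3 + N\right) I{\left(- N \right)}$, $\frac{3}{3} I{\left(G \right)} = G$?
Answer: $-16560$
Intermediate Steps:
$I{\left(G \right)} = G$
$D{\left(N,o \right)} = - N \left(3 + N\right)$ ($D{\left(N,o \right)} = \left(3 + N\right) \left(- N\right) = - N \left(3 + N\right)$)
$d{\left(L \right)} = 9 L^{2}$
$d{\left(\left(-1\right) \left(-4\right) \right)} \left(-7 + D{\left(9,1 \right)}\right) = 9 \left(\left(-1\right) \left(-4\right)\right)^{2} \left(-7 - 9 \left(3 + 9\right)\right) = 9 \cdot 4^{2} \left(-7 - 9 \cdot 12\right) = 9 \cdot 16 \left(-7 - 108\right) = 144 \left(-115\right) = -16560$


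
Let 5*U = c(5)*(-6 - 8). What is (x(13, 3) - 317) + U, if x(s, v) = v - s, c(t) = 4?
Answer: -1691/5 ≈ -338.20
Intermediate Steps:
U = -56/5 (U = (4*(-6 - 8))/5 = (4*(-14))/5 = (⅕)*(-56) = -56/5 ≈ -11.200)
(x(13, 3) - 317) + U = ((3 - 1*13) - 317) - 56/5 = ((3 - 13) - 317) - 56/5 = (-10 - 317) - 56/5 = -327 - 56/5 = -1691/5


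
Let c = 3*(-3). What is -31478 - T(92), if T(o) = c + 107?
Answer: -31576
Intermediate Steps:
c = -9
T(o) = 98 (T(o) = -9 + 107 = 98)
-31478 - T(92) = -31478 - 1*98 = -31478 - 98 = -31576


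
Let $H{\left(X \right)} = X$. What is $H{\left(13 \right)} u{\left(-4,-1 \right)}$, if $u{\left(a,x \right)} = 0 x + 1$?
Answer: $13$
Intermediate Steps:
$u{\left(a,x \right)} = 1$ ($u{\left(a,x \right)} = 0 + 1 = 1$)
$H{\left(13 \right)} u{\left(-4,-1 \right)} = 13 \cdot 1 = 13$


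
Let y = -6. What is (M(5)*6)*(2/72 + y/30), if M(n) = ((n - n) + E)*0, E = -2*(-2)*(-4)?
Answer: 0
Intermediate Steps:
E = -16 (E = 4*(-4) = -16)
M(n) = 0 (M(n) = ((n - n) - 16)*0 = (0 - 16)*0 = -16*0 = 0)
(M(5)*6)*(2/72 + y/30) = (0*6)*(2/72 - 6/30) = 0*(2*(1/72) - 6*1/30) = 0*(1/36 - ⅕) = 0*(-31/180) = 0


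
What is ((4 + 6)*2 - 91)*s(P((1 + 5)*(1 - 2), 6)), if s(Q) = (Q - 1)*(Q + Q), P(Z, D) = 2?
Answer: -284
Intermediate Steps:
s(Q) = 2*Q*(-1 + Q) (s(Q) = (-1 + Q)*(2*Q) = 2*Q*(-1 + Q))
((4 + 6)*2 - 91)*s(P((1 + 5)*(1 - 2), 6)) = ((4 + 6)*2 - 91)*(2*2*(-1 + 2)) = (10*2 - 91)*(2*2*1) = (20 - 91)*4 = -71*4 = -284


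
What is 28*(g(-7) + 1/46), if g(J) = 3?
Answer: 1946/23 ≈ 84.609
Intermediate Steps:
28*(g(-7) + 1/46) = 28*(3 + 1/46) = 28*(139/46) = 1946/23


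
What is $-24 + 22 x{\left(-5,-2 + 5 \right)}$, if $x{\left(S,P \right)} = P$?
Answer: $42$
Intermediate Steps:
$-24 + 22 x{\left(-5,-2 + 5 \right)} = -24 + 22 \left(-2 + 5\right) = -24 + 22 \cdot 3 = -24 + 66 = 42$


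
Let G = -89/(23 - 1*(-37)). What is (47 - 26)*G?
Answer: -623/20 ≈ -31.150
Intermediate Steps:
G = -89/60 (G = -89/(23 + 37) = -89/60 ≈ -1.4833)
(47 - 26)*G = (47 - 26)*(-89/60) = 21*(-89/60) = -623/20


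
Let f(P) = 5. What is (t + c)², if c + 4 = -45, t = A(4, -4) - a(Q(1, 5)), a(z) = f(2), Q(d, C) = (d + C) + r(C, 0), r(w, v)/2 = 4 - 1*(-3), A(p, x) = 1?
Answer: 2809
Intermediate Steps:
r(w, v) = 14 (r(w, v) = 2*(4 - 1*(-3)) = 2*(4 + 3) = 2*7 = 14)
Q(d, C) = 14 + C + d (Q(d, C) = (d + C) + 14 = (C + d) + 14 = 14 + C + d)
a(z) = 5
t = -4 (t = 1 - 1*5 = 1 - 5 = -4)
c = -49 (c = -4 - 45 = -49)
(t + c)² = (-4 - 49)² = (-53)² = 2809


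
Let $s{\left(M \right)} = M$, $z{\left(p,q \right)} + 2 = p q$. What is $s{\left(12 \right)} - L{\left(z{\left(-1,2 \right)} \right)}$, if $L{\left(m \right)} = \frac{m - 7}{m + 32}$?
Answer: $\frac{347}{28} \approx 12.393$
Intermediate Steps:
$z{\left(p,q \right)} = -2 + p q$
$L{\left(m \right)} = \frac{-7 + m}{32 + m}$
$s{\left(12 \right)} - L{\left(z{\left(-1,2 \right)} \right)} = 12 - \frac{-7 - 4}{32 - 4} = 12 - \frac{1}{28} \left(-11\right) = 12 - - \frac{11}{28} = 12 + \frac{11}{28} = \frac{347}{28}$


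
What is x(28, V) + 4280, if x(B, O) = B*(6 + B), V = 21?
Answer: 5232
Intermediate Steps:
x(28, V) + 4280 = 28*(6 + 28) + 4280 = 28*34 + 4280 = 952 + 4280 = 5232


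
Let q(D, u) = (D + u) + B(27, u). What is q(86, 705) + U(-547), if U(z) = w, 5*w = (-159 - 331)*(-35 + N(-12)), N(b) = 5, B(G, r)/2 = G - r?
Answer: 2375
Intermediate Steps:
B(G, r) = -2*r + 2*G (B(G, r) = 2*(G - r) = -2*r + 2*G)
q(D, u) = 54 + D - u (q(D, u) = (D + u) + (-2*u + 2*27) = (D + u) + (-2*u + 54) = (D + u) + (54 - 2*u) = 54 + D - u)
w = 2940 (w = ((-159 - 331)*(-35 + 5))/5 = (-490*(-30))/5 = (⅕)*14700 = 2940)
U(z) = 2940
q(86, 705) + U(-547) = (54 + 86 - 1*705) + 2940 = (54 + 86 - 705) + 2940 = -565 + 2940 = 2375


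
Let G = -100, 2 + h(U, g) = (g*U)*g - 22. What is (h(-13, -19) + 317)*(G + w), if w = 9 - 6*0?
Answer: 400400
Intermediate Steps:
h(U, g) = -24 + U*g² (h(U, g) = -2 + ((g*U)*g - 22) = -2 + ((U*g)*g - 22) = -2 + (U*g² - 22) = -2 + (-22 + U*g²) = -24 + U*g²)
w = 9 (w = 9 + 0 = 9)
(h(-13, -19) + 317)*(G + w) = ((-24 - 13*(-19)²) + 317)*(-100 + 9) = ((-24 - 13*361) + 317)*(-91) = ((-24 - 4693) + 317)*(-91) = (-4717 + 317)*(-91) = -4400*(-91) = 400400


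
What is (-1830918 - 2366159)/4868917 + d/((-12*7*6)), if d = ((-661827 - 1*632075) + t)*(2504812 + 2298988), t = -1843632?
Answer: 9173091864641956199/306741771 ≈ 2.9905e+10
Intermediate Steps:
d = -15072085829200 (d = ((-661827 - 1*632075) - 1843632)*(2504812 + 2298988) = ((-661827 - 632075) - 1843632)*4803800 = (-1293902 - 1843632)*4803800 = -3137534*4803800 = -15072085829200)
(-1830918 - 2366159)/4868917 + d/((-12*7*6)) = (-1830918 - 2366159)/4868917 - 15072085829200/(-12*7*6) = -4197077*1/4868917 - 15072085829200/((-84*6)) = -4197077/4868917 - 15072085829200/(-504) = -4197077/4868917 - 15072085829200*(-1/504) = -4197077/4868917 + 1884010728650/63 = 9173091864641956199/306741771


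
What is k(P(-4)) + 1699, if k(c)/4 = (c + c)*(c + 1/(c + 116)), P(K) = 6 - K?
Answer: 157477/63 ≈ 2499.6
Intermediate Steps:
k(c) = 8*c*(c + 1/(116 + c)) (k(c) = 4*((c + c)*(c + 1/(c + 116))) = 4*((2*c)*(c + 1/(116 + c))) = 4*(2*c*(c + 1/(116 + c))) = 8*c*(c + 1/(116 + c)))
k(P(-4)) + 1699 = 8*(6 - 1*(-4))*(1 + (6 - 1*(-4))**2 + 116*(6 - 1*(-4)))/(116 + (6 - 1*(-4))) + 1699 = 8*(6 + 4)*(1 + (6 + 4)**2 + 116*(6 + 4))/(116 + (6 + 4)) + 1699 = 8*10*(1 + 10**2 + 116*10)/(116 + 10) + 1699 = 8*10*(1 + 100 + 1160)/126 + 1699 = 8*10*(1/126)*1261 + 1699 = 50440/63 + 1699 = 157477/63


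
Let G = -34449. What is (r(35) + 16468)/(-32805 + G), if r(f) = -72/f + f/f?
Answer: -576343/2353890 ≈ -0.24485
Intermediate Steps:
r(f) = 1 - 72/f (r(f) = -72/f + 1 = 1 - 72/f)
(r(35) + 16468)/(-32805 + G) = ((-72 + 35)/35 + 16468)/(-32805 - 34449) = ((1/35)*(-37) + 16468)/(-67254) = (-37/35 + 16468)*(-1/67254) = (576343/35)*(-1/67254) = -576343/2353890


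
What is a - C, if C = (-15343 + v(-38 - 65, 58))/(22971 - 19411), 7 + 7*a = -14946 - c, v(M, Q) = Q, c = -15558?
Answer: 452159/4984 ≈ 90.722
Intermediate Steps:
a = 605/7 (a = -1 + (-14946 - 1*(-15558))/7 = -1 + (-14946 + 15558)/7 = -1 + (⅐)*612 = -1 + 612/7 = 605/7 ≈ 86.429)
C = -3057/712 (C = (-15343 + 58)/(22971 - 19411) = -15285/3560 = -15285*1/3560 = -3057/712 ≈ -4.2935)
a - C = 605/7 - 1*(-3057/712) = 605/7 + 3057/712 = 452159/4984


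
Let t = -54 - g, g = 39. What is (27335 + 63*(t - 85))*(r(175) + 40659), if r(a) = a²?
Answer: 1149169364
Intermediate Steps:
t = -93 (t = -54 - 1*39 = -54 - 39 = -93)
(27335 + 63*(t - 85))*(r(175) + 40659) = (27335 + 63*(-93 - 85))*(175² + 40659) = (27335 + 63*(-178))*(30625 + 40659) = (27335 - 11214)*71284 = 16121*71284 = 1149169364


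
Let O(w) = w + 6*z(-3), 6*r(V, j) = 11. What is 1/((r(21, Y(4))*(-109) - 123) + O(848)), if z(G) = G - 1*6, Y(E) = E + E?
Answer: 6/2827 ≈ 0.0021224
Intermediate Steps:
Y(E) = 2*E
r(V, j) = 11/6 (r(V, j) = (⅙)*11 = 11/6)
z(G) = -6 + G (z(G) = G - 6 = -6 + G)
O(w) = -54 + w (O(w) = w + 6*(-6 - 3) = w + 6*(-9) = w - 54 = -54 + w)
1/((r(21, Y(4))*(-109) - 123) + O(848)) = 1/(((11/6)*(-109) - 123) + (-54 + 848)) = 1/((-1199/6 - 123) + 794) = 1/(-1937/6 + 794) = 1/(2827/6) = 6/2827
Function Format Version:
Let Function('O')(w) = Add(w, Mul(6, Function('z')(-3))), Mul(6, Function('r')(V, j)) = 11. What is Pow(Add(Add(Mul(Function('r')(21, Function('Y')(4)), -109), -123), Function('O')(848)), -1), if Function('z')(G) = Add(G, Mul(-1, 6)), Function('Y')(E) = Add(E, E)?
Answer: Rational(6, 2827) ≈ 0.0021224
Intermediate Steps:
Function('Y')(E) = Mul(2, E)
Function('r')(V, j) = Rational(11, 6) (Function('r')(V, j) = Mul(Rational(1, 6), 11) = Rational(11, 6))
Function('z')(G) = Add(-6, G) (Function('z')(G) = Add(G, -6) = Add(-6, G))
Function('O')(w) = Add(-54, w) (Function('O')(w) = Add(w, Mul(6, Add(-6, -3))) = Add(w, Mul(6, -9)) = Add(w, -54) = Add(-54, w))
Pow(Add(Add(Mul(Function('r')(21, Function('Y')(4)), -109), -123), Function('O')(848)), -1) = Pow(Add(Add(Mul(Rational(11, 6), -109), -123), Add(-54, 848)), -1) = Pow(Add(Add(Rational(-1199, 6), -123), 794), -1) = Pow(Add(Rational(-1937, 6), 794), -1) = Pow(Rational(2827, 6), -1) = Rational(6, 2827)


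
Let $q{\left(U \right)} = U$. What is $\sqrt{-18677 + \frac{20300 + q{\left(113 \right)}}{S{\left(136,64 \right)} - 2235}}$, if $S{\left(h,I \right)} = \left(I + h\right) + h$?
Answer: $\frac{2 i \sqrt{1871993899}}{633} \approx 136.7 i$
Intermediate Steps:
$S{\left(h,I \right)} = I + 2 h$
$\sqrt{-18677 + \frac{20300 + q{\left(113 \right)}}{S{\left(136,64 \right)} - 2235}} = \sqrt{-18677 + \frac{20300 + 113}{\left(64 + 2 \cdot 136\right) - 2235}} = \sqrt{-18677 + \frac{20413}{\left(64 + 272\right) - 2235}} = \sqrt{-18677 + \frac{20413}{336 - 2235}} = \sqrt{-18677 + \frac{20413}{-1899}} = \sqrt{-18677 + 20413 \left(- \frac{1}{1899}\right)} = \sqrt{-18677 - \frac{20413}{1899}} = \sqrt{- \frac{35488036}{1899}} = \frac{2 i \sqrt{1871993899}}{633}$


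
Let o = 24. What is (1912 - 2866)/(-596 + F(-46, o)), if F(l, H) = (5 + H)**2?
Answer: -954/245 ≈ -3.8939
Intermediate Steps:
(1912 - 2866)/(-596 + F(-46, o)) = (1912 - 2866)/(-596 + (5 + 24)**2) = -954/(-596 + 29**2) = -954/(-596 + 841) = -954/245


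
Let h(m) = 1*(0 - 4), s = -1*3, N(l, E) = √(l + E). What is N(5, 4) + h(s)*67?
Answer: -265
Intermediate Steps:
N(l, E) = √(E + l)
s = -3
h(m) = -4 (h(m) = 1*(-4) = -4)
N(5, 4) + h(s)*67 = √(4 + 5) - 4*67 = √9 - 268 = 3 - 268 = -265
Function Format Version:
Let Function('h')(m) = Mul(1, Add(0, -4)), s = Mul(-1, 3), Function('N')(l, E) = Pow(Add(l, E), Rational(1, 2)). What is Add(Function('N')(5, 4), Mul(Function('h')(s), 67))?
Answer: -265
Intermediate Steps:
Function('N')(l, E) = Pow(Add(E, l), Rational(1, 2))
s = -3
Function('h')(m) = -4 (Function('h')(m) = Mul(1, -4) = -4)
Add(Function('N')(5, 4), Mul(Function('h')(s), 67)) = Add(Pow(Add(4, 5), Rational(1, 2)), Mul(-4, 67)) = Add(Pow(9, Rational(1, 2)), -268) = Add(3, -268) = -265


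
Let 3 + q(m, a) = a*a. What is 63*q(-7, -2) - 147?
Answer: -84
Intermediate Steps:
q(m, a) = -3 + a**2 (q(m, a) = -3 + a*a = -3 + a**2)
63*q(-7, -2) - 147 = 63*(-3 + (-2)**2) - 147 = 63*(-3 + 4) - 147 = 63*1 - 147 = 63 - 147 = -84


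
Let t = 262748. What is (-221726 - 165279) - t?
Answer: -649753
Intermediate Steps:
(-221726 - 165279) - t = (-221726 - 165279) - 1*262748 = -387005 - 262748 = -649753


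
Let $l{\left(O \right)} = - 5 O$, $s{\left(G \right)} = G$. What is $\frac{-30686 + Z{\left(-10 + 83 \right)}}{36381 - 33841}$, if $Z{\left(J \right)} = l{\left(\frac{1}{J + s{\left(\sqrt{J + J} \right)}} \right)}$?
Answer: $- \frac{2178711}{180340} + \frac{\sqrt{146}}{2632964} \approx -12.081$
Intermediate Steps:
$Z{\left(J \right)} = - \frac{5}{J + \sqrt{2} \sqrt{J}}$ ($Z{\left(J \right)} = - \frac{5}{J + \sqrt{J + J}} = - \frac{5}{J + \sqrt{2 J}} = - \frac{5}{J + \sqrt{2} \sqrt{J}}$)
$\frac{-30686 + Z{\left(-10 + 83 \right)}}{36381 - 33841} = \frac{-30686 - \frac{5}{\left(-10 + 83\right) + \sqrt{2} \sqrt{-10 + 83}}}{36381 - 33841} = \frac{-30686 - \frac{5}{73 + \sqrt{2} \sqrt{73}}}{2540} = \left(-30686 - \frac{5}{73 + \sqrt{146}}\right) \frac{1}{2540} = - \frac{15343}{1270} - \frac{1}{508 \left(73 + \sqrt{146}\right)}$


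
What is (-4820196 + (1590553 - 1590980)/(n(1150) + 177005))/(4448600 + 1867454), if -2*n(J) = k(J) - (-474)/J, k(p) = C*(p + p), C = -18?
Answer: -547961117905799/718010638787851 ≈ -0.76317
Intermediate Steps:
k(p) = -36*p (k(p) = -18*(p + p) = -36*p)
n(J) = -237/J + 18*J (n(J) = -(-36*J - (-474)/J)/2 = -(-36*J + 474/J)/2 = -237/J + 18*J)
(-4820196 + (1590553 - 1590980)/(n(1150) + 177005))/(4448600 + 1867454) = (-4820196 + (1590553 - 1590980)/((-237/1150 + 18*1150) + 177005))/(4448600 + 1867454) = (-4820196 - 427/((-237*1/1150 + 20700) + 177005))/6316054 = (-4820196 - 427/((-237/1150 + 20700) + 177005))*(1/6316054) = (-4820196 - 427/(23804763/1150 + 177005))*(1/6316054) = (-4820196 - 427/227360513/1150)*(1/6316054) = (-4820196 - 427*1150/227360513)*(1/6316054) = (-4820196 - 491050/227360513)*(1/6316054) = -1095922235811598/227360513*1/6316054 = -547961117905799/718010638787851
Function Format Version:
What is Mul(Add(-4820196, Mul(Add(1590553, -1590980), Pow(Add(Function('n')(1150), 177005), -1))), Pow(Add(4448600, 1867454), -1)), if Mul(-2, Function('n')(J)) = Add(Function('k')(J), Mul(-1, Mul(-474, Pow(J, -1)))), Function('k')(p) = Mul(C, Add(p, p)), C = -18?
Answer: Rational(-547961117905799, 718010638787851) ≈ -0.76317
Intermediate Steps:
Function('k')(p) = Mul(-36, p) (Function('k')(p) = Mul(-18, Add(p, p)) = Mul(-18, Mul(2, p)) = Mul(-36, p))
Function('n')(J) = Add(Mul(-237, Pow(J, -1)), Mul(18, J)) (Function('n')(J) = Mul(Rational(-1, 2), Add(Mul(-36, J), Mul(-1, Mul(-474, Pow(J, -1))))) = Mul(Rational(-1, 2), Add(Mul(-36, J), Mul(474, Pow(J, -1)))) = Add(Mul(-237, Pow(J, -1)), Mul(18, J)))
Mul(Add(-4820196, Mul(Add(1590553, -1590980), Pow(Add(Function('n')(1150), 177005), -1))), Pow(Add(4448600, 1867454), -1)) = Mul(Add(-4820196, Mul(Add(1590553, -1590980), Pow(Add(Add(Mul(-237, Pow(1150, -1)), Mul(18, 1150)), 177005), -1))), Pow(Add(4448600, 1867454), -1)) = Mul(Add(-4820196, Mul(-427, Pow(Add(Add(Mul(-237, Rational(1, 1150)), 20700), 177005), -1))), Pow(6316054, -1)) = Mul(Add(-4820196, Mul(-427, Pow(Add(Add(Rational(-237, 1150), 20700), 177005), -1))), Rational(1, 6316054)) = Mul(Add(-4820196, Mul(-427, Pow(Add(Rational(23804763, 1150), 177005), -1))), Rational(1, 6316054)) = Mul(Add(-4820196, Mul(-427, Pow(Rational(227360513, 1150), -1))), Rational(1, 6316054)) = Mul(Add(-4820196, Mul(-427, Rational(1150, 227360513))), Rational(1, 6316054)) = Mul(Add(-4820196, Rational(-491050, 227360513)), Rational(1, 6316054)) = Mul(Rational(-1095922235811598, 227360513), Rational(1, 6316054)) = Rational(-547961117905799, 718010638787851)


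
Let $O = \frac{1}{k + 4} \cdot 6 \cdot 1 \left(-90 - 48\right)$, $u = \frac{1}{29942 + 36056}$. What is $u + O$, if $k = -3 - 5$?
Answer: $\frac{13661587}{65998} \approx 207.0$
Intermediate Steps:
$k = -8$
$u = \frac{1}{65998} \approx 1.5152 \cdot 10^{-5}$
$O = 207$ ($O = \frac{1}{-8 + 4} \cdot 6 \cdot 1 \left(-90 - 48\right) = \frac{1}{-4} \cdot 6 \cdot 1 \left(-138\right) = \left(- \frac{1}{4}\right) 6 \cdot 1 \left(-138\right) = \left(- \frac{3}{2}\right) 1 \left(-138\right) = \left(- \frac{3}{2}\right) \left(-138\right) = 207$)
$u + O = \frac{1}{65998} + 207 = \frac{13661587}{65998}$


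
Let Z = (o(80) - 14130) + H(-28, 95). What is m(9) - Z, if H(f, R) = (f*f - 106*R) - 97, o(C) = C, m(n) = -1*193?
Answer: 23240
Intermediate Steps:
m(n) = -193
H(f, R) = -97 + f**2 - 106*R (H(f, R) = (f**2 - 106*R) - 97 = -97 + f**2 - 106*R)
Z = -23433 (Z = (80 - 14130) + (-97 + (-28)**2 - 106*95) = -14050 + (-97 + 784 - 10070) = -14050 - 9383 = -23433)
m(9) - Z = -193 - 1*(-23433) = -193 + 23433 = 23240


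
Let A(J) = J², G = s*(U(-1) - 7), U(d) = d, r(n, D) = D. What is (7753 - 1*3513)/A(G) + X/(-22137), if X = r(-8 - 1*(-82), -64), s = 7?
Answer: 5878849/4338852 ≈ 1.3549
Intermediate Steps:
X = -64
G = -56 (G = 7*(-1 - 7) = 7*(-8) = -56)
(7753 - 1*3513)/A(G) + X/(-22137) = (7753 - 1*3513)/((-56)²) - 64/(-22137) = (7753 - 3513)/3136 - 64*(-1/22137) = 4240*(1/3136) + 64/22137 = 265/196 + 64/22137 = 5878849/4338852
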